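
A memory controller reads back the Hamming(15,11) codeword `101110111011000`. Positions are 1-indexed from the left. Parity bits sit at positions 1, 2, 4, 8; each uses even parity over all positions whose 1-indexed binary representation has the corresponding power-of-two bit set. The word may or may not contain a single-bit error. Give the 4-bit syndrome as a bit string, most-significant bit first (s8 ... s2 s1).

0010

s1: b1⊕b3⊕b5⊕b7⊕b9⊕b11⊕b13⊕b15 = 1⊕1⊕1⊕1⊕1⊕1⊕0⊕0 = 0
s2: b2⊕b3⊕b6⊕b7⊕b10⊕b11⊕b14⊕b15 = 0⊕1⊕0⊕1⊕0⊕1⊕0⊕0 = 1
s4: b4⊕b5⊕b6⊕b7⊕b12⊕b13⊕b14⊕b15 = 1⊕1⊕0⊕1⊕1⊕0⊕0⊕0 = 0
s8: b8⊕b9⊕b10⊕b11⊕b12⊕b13⊕b14⊕b15 = 1⊕1⊕0⊕1⊕1⊕0⊕0⊕0 = 0
Syndrome (s8...s1) = 0010 → position 2.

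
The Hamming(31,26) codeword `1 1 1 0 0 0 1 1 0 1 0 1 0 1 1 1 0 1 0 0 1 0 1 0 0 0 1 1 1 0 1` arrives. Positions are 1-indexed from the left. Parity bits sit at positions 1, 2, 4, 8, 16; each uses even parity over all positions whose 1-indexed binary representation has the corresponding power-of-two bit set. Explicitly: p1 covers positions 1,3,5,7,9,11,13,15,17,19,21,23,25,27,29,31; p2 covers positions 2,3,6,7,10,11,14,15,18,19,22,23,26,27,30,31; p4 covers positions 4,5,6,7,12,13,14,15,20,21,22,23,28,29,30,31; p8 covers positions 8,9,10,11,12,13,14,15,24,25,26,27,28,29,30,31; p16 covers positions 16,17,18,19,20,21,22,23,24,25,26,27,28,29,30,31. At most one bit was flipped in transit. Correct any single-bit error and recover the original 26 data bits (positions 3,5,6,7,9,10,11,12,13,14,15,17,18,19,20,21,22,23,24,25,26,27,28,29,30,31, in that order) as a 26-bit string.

s1: b1⊕b3⊕b5⊕b7⊕b9⊕b11⊕b13⊕b15⊕b17⊕b19⊕b21⊕b23⊕b25⊕b27⊕b29⊕b31 = 1⊕1⊕0⊕1⊕0⊕0⊕0⊕1⊕0⊕0⊕1⊕1⊕0⊕1⊕1⊕1 = 1
s2: b2⊕b3⊕b6⊕b7⊕b10⊕b11⊕b14⊕b15⊕b18⊕b19⊕b22⊕b23⊕b26⊕b27⊕b30⊕b31 = 1⊕1⊕0⊕1⊕1⊕0⊕1⊕1⊕1⊕0⊕0⊕1⊕0⊕1⊕0⊕1 = 0
s4: b4⊕b5⊕b6⊕b7⊕b12⊕b13⊕b14⊕b15⊕b20⊕b21⊕b22⊕b23⊕b28⊕b29⊕b30⊕b31 = 0⊕0⊕0⊕1⊕1⊕0⊕1⊕1⊕0⊕1⊕0⊕1⊕1⊕1⊕0⊕1 = 1
s8: b8⊕b9⊕b10⊕b11⊕b12⊕b13⊕b14⊕b15⊕b24⊕b25⊕b26⊕b27⊕b28⊕b29⊕b30⊕b31 = 1⊕0⊕1⊕0⊕1⊕0⊕1⊕1⊕0⊕0⊕0⊕1⊕1⊕1⊕0⊕1 = 1
s16: b16⊕b17⊕b18⊕b19⊕b20⊕b21⊕b22⊕b23⊕b24⊕b25⊕b26⊕b27⊕b28⊕b29⊕b30⊕b31 = 1⊕0⊕1⊕0⊕0⊕1⊕0⊕1⊕0⊕0⊕0⊕1⊕1⊕1⊕0⊕1 = 0
Syndrome (s16...s1) = 01101 → position 13.
Flip bit 13: corrected codeword = 1110001101011111010010100011101
Data bits at positions 3,5,6,7,9,10,11,12,13,14,15,17,18,19,20,21,22,23,24,25,26,27,28,29,30,31: 10010101111010010100011101

10010101111010010100011101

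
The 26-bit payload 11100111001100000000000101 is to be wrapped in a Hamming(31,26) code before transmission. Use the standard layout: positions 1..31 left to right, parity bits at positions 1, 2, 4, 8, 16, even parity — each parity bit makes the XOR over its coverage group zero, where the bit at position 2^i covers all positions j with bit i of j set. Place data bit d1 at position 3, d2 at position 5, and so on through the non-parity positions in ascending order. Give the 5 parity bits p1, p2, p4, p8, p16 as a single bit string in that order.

Place data bits at non-power-of-two positions: b3=1, b5=1, b6=1, b7=0, b9=0, b10=1, b11=1, b12=1, b13=0, b14=0, b15=1, b17=1, b18=0, b19=0, b20=0, b21=0, b22=0, b23=0, b24=0, b25=0, b26=0, b27=0, b28=0, b29=1, b30=0, b31=1.
p1 = XOR of data positions {3,5,7,9,11,13,15,17,19,21,23,25,27,29,31} = 1⊕1⊕0⊕0⊕1⊕0⊕1⊕1⊕0⊕0⊕0⊕0⊕0⊕1⊕1 = 1
p2 = XOR of data positions {3,6,7,10,11,14,15,18,19,22,23,26,27,30,31} = 1⊕1⊕0⊕1⊕1⊕0⊕1⊕0⊕0⊕0⊕0⊕0⊕0⊕0⊕1 = 0
p4 = XOR of data positions {5,6,7,12,13,14,15,20,21,22,23,28,29,30,31} = 1⊕1⊕0⊕1⊕0⊕0⊕1⊕0⊕0⊕0⊕0⊕0⊕1⊕0⊕1 = 0
p8 = XOR of data positions {9,10,11,12,13,14,15,24,25,26,27,28,29,30,31} = 0⊕1⊕1⊕1⊕0⊕0⊕1⊕0⊕0⊕0⊕0⊕0⊕1⊕0⊕1 = 0
p16 = XOR of data positions {17,18,19,20,21,22,23,24,25,26,27,28,29,30,31} = 1⊕0⊕0⊕0⊕0⊕0⊕0⊕0⊕0⊕0⊕0⊕0⊕1⊕0⊕1 = 1
Parity bits p1,p2,p4,p8,p16 = 10001

10001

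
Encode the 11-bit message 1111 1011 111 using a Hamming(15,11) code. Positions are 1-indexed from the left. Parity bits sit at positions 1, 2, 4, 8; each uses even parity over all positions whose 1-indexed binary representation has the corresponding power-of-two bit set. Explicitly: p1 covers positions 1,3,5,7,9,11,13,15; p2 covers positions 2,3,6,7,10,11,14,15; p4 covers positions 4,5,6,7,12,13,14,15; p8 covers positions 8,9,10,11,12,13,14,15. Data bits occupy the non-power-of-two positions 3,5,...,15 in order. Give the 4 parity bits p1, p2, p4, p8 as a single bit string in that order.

1010

Place data bits at non-power-of-two positions: b3=1, b5=1, b6=1, b7=1, b9=1, b10=0, b11=1, b12=1, b13=1, b14=1, b15=1.
p1 = XOR of data positions {3,5,7,9,11,13,15} = 1⊕1⊕1⊕1⊕1⊕1⊕1 = 1
p2 = XOR of data positions {3,6,7,10,11,14,15} = 1⊕1⊕1⊕0⊕1⊕1⊕1 = 0
p4 = XOR of data positions {5,6,7,12,13,14,15} = 1⊕1⊕1⊕1⊕1⊕1⊕1 = 1
p8 = XOR of data positions {9,10,11,12,13,14,15} = 1⊕0⊕1⊕1⊕1⊕1⊕1 = 0
Parity bits p1,p2,p4,p8 = 1010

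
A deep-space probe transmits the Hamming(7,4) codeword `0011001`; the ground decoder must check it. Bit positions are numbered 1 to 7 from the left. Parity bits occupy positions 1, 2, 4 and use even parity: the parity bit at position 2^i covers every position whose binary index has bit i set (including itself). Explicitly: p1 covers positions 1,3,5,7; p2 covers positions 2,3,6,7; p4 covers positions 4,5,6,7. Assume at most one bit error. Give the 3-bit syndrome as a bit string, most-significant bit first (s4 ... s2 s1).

000

s1: b1⊕b3⊕b5⊕b7 = 0⊕1⊕0⊕1 = 0
s2: b2⊕b3⊕b6⊕b7 = 0⊕1⊕0⊕1 = 0
s4: b4⊕b5⊕b6⊕b7 = 1⊕0⊕0⊕1 = 0
Syndrome (s4...s1) = 000 → position 0 (no error).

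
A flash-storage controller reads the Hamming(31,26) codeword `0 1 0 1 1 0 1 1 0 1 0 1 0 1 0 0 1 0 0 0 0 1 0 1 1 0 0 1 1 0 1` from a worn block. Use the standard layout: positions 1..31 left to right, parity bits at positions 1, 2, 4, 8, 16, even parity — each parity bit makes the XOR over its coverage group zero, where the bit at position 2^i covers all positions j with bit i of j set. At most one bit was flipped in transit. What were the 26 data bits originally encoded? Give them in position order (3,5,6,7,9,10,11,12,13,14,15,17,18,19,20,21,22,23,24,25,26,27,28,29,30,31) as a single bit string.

s1: b1⊕b3⊕b5⊕b7⊕b9⊕b11⊕b13⊕b15⊕b17⊕b19⊕b21⊕b23⊕b25⊕b27⊕b29⊕b31 = 0⊕0⊕1⊕1⊕0⊕0⊕0⊕0⊕1⊕0⊕0⊕0⊕1⊕0⊕1⊕1 = 0
s2: b2⊕b3⊕b6⊕b7⊕b10⊕b11⊕b14⊕b15⊕b18⊕b19⊕b22⊕b23⊕b26⊕b27⊕b30⊕b31 = 1⊕0⊕0⊕1⊕1⊕0⊕1⊕0⊕0⊕0⊕1⊕0⊕0⊕0⊕0⊕1 = 0
s4: b4⊕b5⊕b6⊕b7⊕b12⊕b13⊕b14⊕b15⊕b20⊕b21⊕b22⊕b23⊕b28⊕b29⊕b30⊕b31 = 1⊕1⊕0⊕1⊕1⊕0⊕1⊕0⊕0⊕0⊕1⊕0⊕1⊕1⊕0⊕1 = 1
s8: b8⊕b9⊕b10⊕b11⊕b12⊕b13⊕b14⊕b15⊕b24⊕b25⊕b26⊕b27⊕b28⊕b29⊕b30⊕b31 = 1⊕0⊕1⊕0⊕1⊕0⊕1⊕0⊕1⊕1⊕0⊕0⊕1⊕1⊕0⊕1 = 1
s16: b16⊕b17⊕b18⊕b19⊕b20⊕b21⊕b22⊕b23⊕b24⊕b25⊕b26⊕b27⊕b28⊕b29⊕b30⊕b31 = 0⊕1⊕0⊕0⊕0⊕0⊕1⊕0⊕1⊕1⊕0⊕0⊕1⊕1⊕0⊕1 = 1
Syndrome (s16...s1) = 11100 → position 28.
Flip bit 28: corrected codeword = 0101101101010100100001011000101
Data bits at positions 3,5,6,7,9,10,11,12,13,14,15,17,18,19,20,21,22,23,24,25,26,27,28,29,30,31: 01010101010100001011000101

01010101010100001011000101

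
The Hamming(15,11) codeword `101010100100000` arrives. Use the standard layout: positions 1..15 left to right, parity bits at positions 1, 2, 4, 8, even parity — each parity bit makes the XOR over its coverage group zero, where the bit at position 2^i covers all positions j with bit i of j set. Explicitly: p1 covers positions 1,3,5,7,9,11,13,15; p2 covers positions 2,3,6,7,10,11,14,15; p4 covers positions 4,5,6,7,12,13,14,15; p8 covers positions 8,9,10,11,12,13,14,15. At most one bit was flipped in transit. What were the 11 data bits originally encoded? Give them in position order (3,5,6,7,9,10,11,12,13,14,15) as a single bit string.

s1: b1⊕b3⊕b5⊕b7⊕b9⊕b11⊕b13⊕b15 = 1⊕1⊕1⊕1⊕0⊕0⊕0⊕0 = 0
s2: b2⊕b3⊕b6⊕b7⊕b10⊕b11⊕b14⊕b15 = 0⊕1⊕0⊕1⊕1⊕0⊕0⊕0 = 1
s4: b4⊕b5⊕b6⊕b7⊕b12⊕b13⊕b14⊕b15 = 0⊕1⊕0⊕1⊕0⊕0⊕0⊕0 = 0
s8: b8⊕b9⊕b10⊕b11⊕b12⊕b13⊕b14⊕b15 = 0⊕0⊕1⊕0⊕0⊕0⊕0⊕0 = 1
Syndrome (s8...s1) = 1010 → position 10.
Flip bit 10: corrected codeword = 101010100000000
Data bits at positions 3,5,6,7,9,10,11,12,13,14,15: 11010000000

11010000000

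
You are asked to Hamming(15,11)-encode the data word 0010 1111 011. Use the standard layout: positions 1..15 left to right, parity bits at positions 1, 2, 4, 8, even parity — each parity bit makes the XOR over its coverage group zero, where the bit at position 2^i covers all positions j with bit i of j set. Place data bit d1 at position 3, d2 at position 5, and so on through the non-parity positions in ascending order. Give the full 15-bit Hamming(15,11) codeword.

Place data bits at non-power-of-two positions: b3=0, b5=0, b6=1, b7=0, b9=1, b10=1, b11=1, b12=1, b13=0, b14=1, b15=1.
p1 = XOR of data positions {3,5,7,9,11,13,15} = 0⊕0⊕0⊕1⊕1⊕0⊕1 = 1
p2 = XOR of data positions {3,6,7,10,11,14,15} = 0⊕1⊕0⊕1⊕1⊕1⊕1 = 1
p4 = XOR of data positions {5,6,7,12,13,14,15} = 0⊕1⊕0⊕1⊕0⊕1⊕1 = 0
p8 = XOR of data positions {9,10,11,12,13,14,15} = 1⊕1⊕1⊕1⊕0⊕1⊕1 = 0
Codeword b1..b15 = 110001001111011

110001001111011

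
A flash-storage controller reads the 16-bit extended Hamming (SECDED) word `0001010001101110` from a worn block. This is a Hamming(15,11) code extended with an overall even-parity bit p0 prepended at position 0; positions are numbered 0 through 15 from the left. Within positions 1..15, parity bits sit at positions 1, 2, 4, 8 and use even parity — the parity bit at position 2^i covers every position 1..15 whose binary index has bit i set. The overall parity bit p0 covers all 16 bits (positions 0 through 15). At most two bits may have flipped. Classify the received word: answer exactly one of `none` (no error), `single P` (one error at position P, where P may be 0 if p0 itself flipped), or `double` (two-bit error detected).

single 10

s1: b1⊕b3⊕b5⊕b7⊕b9⊕b11⊕b13⊕b15 = 0⊕1⊕1⊕0⊕1⊕0⊕1⊕0 = 0
s2: b2⊕b3⊕b6⊕b7⊕b10⊕b11⊕b14⊕b15 = 0⊕1⊕0⊕0⊕1⊕0⊕1⊕0 = 1
s4: b4⊕b5⊕b6⊕b7⊕b12⊕b13⊕b14⊕b15 = 0⊕1⊕0⊕0⊕1⊕1⊕1⊕0 = 0
s8: b8⊕b9⊕b10⊕b11⊕b12⊕b13⊕b14⊕b15 = 0⊕1⊕1⊕0⊕1⊕1⊕1⊕0 = 1
Syndrome (s8...s1) = 1010 → position 10.
Overall parity (XOR of all 16 bits, including p0): 0⊕0⊕0⊕1⊕0⊕1⊕0⊕0⊕0⊕1⊕1⊕0⊕1⊕1⊕1⊕0 = 1
Overall=1, syndrome position=10 → single-bit error at position 10.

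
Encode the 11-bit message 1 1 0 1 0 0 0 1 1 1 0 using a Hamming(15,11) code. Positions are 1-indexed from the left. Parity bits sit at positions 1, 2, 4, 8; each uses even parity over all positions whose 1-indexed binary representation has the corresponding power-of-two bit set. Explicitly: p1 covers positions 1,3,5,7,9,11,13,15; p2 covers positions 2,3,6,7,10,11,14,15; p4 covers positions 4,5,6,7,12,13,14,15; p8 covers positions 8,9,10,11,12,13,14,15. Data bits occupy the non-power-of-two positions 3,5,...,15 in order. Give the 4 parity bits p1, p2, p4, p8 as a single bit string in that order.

0111

Place data bits at non-power-of-two positions: b3=1, b5=1, b6=0, b7=1, b9=0, b10=0, b11=0, b12=1, b13=1, b14=1, b15=0.
p1 = XOR of data positions {3,5,7,9,11,13,15} = 1⊕1⊕1⊕0⊕0⊕1⊕0 = 0
p2 = XOR of data positions {3,6,7,10,11,14,15} = 1⊕0⊕1⊕0⊕0⊕1⊕0 = 1
p4 = XOR of data positions {5,6,7,12,13,14,15} = 1⊕0⊕1⊕1⊕1⊕1⊕0 = 1
p8 = XOR of data positions {9,10,11,12,13,14,15} = 0⊕0⊕0⊕1⊕1⊕1⊕0 = 1
Parity bits p1,p2,p4,p8 = 0111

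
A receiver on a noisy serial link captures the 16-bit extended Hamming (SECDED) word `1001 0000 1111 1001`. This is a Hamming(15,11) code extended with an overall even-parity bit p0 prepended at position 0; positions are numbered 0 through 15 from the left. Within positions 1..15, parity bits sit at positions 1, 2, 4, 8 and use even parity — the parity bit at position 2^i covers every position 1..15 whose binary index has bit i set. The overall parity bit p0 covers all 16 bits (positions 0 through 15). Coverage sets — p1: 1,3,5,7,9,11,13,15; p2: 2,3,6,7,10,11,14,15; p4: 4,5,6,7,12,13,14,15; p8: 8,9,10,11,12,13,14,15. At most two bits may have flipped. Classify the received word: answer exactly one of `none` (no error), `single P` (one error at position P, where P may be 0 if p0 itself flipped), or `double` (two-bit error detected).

none

s1: b1⊕b3⊕b5⊕b7⊕b9⊕b11⊕b13⊕b15 = 0⊕1⊕0⊕0⊕1⊕1⊕0⊕1 = 0
s2: b2⊕b3⊕b6⊕b7⊕b10⊕b11⊕b14⊕b15 = 0⊕1⊕0⊕0⊕1⊕1⊕0⊕1 = 0
s4: b4⊕b5⊕b6⊕b7⊕b12⊕b13⊕b14⊕b15 = 0⊕0⊕0⊕0⊕1⊕0⊕0⊕1 = 0
s8: b8⊕b9⊕b10⊕b11⊕b12⊕b13⊕b14⊕b15 = 1⊕1⊕1⊕1⊕1⊕0⊕0⊕1 = 0
Syndrome (s8...s1) = 0000 → position 0 (no error).
Overall parity (XOR of all 16 bits, including p0): 1⊕0⊕0⊕1⊕0⊕0⊕0⊕0⊕1⊕1⊕1⊕1⊕1⊕0⊕0⊕1 = 0
Overall=0, syndrome position=0 → no error.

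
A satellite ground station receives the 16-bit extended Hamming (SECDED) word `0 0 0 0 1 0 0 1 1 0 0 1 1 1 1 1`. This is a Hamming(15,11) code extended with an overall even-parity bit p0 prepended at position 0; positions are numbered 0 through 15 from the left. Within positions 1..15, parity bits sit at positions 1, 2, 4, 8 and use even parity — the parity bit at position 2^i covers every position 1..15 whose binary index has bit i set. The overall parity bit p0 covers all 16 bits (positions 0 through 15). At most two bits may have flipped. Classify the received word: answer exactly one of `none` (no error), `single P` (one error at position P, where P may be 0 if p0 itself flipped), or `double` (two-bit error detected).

s1: b1⊕b3⊕b5⊕b7⊕b9⊕b11⊕b13⊕b15 = 0⊕0⊕0⊕1⊕0⊕1⊕1⊕1 = 0
s2: b2⊕b3⊕b6⊕b7⊕b10⊕b11⊕b14⊕b15 = 0⊕0⊕0⊕1⊕0⊕1⊕1⊕1 = 0
s4: b4⊕b5⊕b6⊕b7⊕b12⊕b13⊕b14⊕b15 = 1⊕0⊕0⊕1⊕1⊕1⊕1⊕1 = 0
s8: b8⊕b9⊕b10⊕b11⊕b12⊕b13⊕b14⊕b15 = 1⊕0⊕0⊕1⊕1⊕1⊕1⊕1 = 0
Syndrome (s8...s1) = 0000 → position 0 (no error).
Overall parity (XOR of all 16 bits, including p0): 0⊕0⊕0⊕0⊕1⊕0⊕0⊕1⊕1⊕0⊕0⊕1⊕1⊕1⊕1⊕1 = 0
Overall=0, syndrome position=0 → no error.

none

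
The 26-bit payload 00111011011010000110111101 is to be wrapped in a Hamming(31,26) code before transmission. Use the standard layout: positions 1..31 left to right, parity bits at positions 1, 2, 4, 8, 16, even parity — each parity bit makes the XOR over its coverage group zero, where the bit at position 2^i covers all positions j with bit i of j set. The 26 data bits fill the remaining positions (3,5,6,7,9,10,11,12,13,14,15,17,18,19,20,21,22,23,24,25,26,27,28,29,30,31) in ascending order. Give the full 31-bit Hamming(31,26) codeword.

0001011110110110010000110111101

Place data bits at non-power-of-two positions: b3=0, b5=0, b6=1, b7=1, b9=1, b10=0, b11=1, b12=1, b13=0, b14=1, b15=1, b17=0, b18=1, b19=0, b20=0, b21=0, b22=0, b23=1, b24=1, b25=0, b26=1, b27=1, b28=1, b29=1, b30=0, b31=1.
p1 = XOR of data positions {3,5,7,9,11,13,15,17,19,21,23,25,27,29,31} = 0⊕0⊕1⊕1⊕1⊕0⊕1⊕0⊕0⊕0⊕1⊕0⊕1⊕1⊕1 = 0
p2 = XOR of data positions {3,6,7,10,11,14,15,18,19,22,23,26,27,30,31} = 0⊕1⊕1⊕0⊕1⊕1⊕1⊕1⊕0⊕0⊕1⊕1⊕1⊕0⊕1 = 0
p4 = XOR of data positions {5,6,7,12,13,14,15,20,21,22,23,28,29,30,31} = 0⊕1⊕1⊕1⊕0⊕1⊕1⊕0⊕0⊕0⊕1⊕1⊕1⊕0⊕1 = 1
p8 = XOR of data positions {9,10,11,12,13,14,15,24,25,26,27,28,29,30,31} = 1⊕0⊕1⊕1⊕0⊕1⊕1⊕1⊕0⊕1⊕1⊕1⊕1⊕0⊕1 = 1
p16 = XOR of data positions {17,18,19,20,21,22,23,24,25,26,27,28,29,30,31} = 0⊕1⊕0⊕0⊕0⊕0⊕1⊕1⊕0⊕1⊕1⊕1⊕1⊕0⊕1 = 0
Codeword b1..b31 = 0001011110110110010000110111101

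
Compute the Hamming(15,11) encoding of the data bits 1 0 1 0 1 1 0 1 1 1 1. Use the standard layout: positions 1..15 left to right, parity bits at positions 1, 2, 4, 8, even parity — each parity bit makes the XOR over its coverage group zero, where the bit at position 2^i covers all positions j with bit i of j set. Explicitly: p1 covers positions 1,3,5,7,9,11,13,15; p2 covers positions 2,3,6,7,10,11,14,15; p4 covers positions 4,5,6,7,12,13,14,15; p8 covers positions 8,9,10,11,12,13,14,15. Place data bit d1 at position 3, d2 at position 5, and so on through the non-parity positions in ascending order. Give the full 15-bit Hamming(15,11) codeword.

Place data bits at non-power-of-two positions: b3=1, b5=0, b6=1, b7=0, b9=1, b10=1, b11=0, b12=1, b13=1, b14=1, b15=1.
p1 = XOR of data positions {3,5,7,9,11,13,15} = 1⊕0⊕0⊕1⊕0⊕1⊕1 = 0
p2 = XOR of data positions {3,6,7,10,11,14,15} = 1⊕1⊕0⊕1⊕0⊕1⊕1 = 1
p4 = XOR of data positions {5,6,7,12,13,14,15} = 0⊕1⊕0⊕1⊕1⊕1⊕1 = 1
p8 = XOR of data positions {9,10,11,12,13,14,15} = 1⊕1⊕0⊕1⊕1⊕1⊕1 = 0
Codeword b1..b15 = 011101001101111

011101001101111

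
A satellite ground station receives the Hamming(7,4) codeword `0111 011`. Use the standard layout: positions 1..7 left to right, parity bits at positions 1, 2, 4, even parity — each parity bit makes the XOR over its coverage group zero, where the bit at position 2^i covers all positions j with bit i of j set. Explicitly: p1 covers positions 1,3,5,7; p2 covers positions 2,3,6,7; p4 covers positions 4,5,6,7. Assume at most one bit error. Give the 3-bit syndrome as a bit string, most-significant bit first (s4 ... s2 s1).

s1: b1⊕b3⊕b5⊕b7 = 0⊕1⊕0⊕1 = 0
s2: b2⊕b3⊕b6⊕b7 = 1⊕1⊕1⊕1 = 0
s4: b4⊕b5⊕b6⊕b7 = 1⊕0⊕1⊕1 = 1
Syndrome (s4...s1) = 100 → position 4.

100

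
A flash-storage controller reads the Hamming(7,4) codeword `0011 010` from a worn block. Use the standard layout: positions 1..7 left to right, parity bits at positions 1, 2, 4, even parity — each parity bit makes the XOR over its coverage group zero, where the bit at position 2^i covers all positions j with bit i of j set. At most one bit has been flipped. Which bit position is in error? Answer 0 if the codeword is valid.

s1: b1⊕b3⊕b5⊕b7 = 0⊕1⊕0⊕0 = 1
s2: b2⊕b3⊕b6⊕b7 = 0⊕1⊕1⊕0 = 0
s4: b4⊕b5⊕b6⊕b7 = 1⊕0⊕1⊕0 = 0
Syndrome (s4...s1) = 001 → position 1.

1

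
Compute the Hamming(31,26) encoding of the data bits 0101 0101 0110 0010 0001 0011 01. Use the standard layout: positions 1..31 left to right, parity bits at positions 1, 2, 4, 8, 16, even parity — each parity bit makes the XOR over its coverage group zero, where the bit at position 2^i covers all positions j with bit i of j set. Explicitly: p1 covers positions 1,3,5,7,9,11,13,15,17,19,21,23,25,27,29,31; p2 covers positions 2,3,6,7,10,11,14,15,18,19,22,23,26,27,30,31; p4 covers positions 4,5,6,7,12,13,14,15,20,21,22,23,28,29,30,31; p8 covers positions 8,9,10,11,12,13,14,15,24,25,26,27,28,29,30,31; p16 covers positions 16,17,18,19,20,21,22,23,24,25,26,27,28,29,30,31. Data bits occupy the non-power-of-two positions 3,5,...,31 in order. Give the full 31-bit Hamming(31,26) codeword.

0101101001010111000100001001101

Place data bits at non-power-of-two positions: b3=0, b5=1, b6=0, b7=1, b9=0, b10=1, b11=0, b12=1, b13=0, b14=1, b15=1, b17=0, b18=0, b19=0, b20=1, b21=0, b22=0, b23=0, b24=0, b25=1, b26=0, b27=0, b28=1, b29=1, b30=0, b31=1.
p1 = XOR of data positions {3,5,7,9,11,13,15,17,19,21,23,25,27,29,31} = 0⊕1⊕1⊕0⊕0⊕0⊕1⊕0⊕0⊕0⊕0⊕1⊕0⊕1⊕1 = 0
p2 = XOR of data positions {3,6,7,10,11,14,15,18,19,22,23,26,27,30,31} = 0⊕0⊕1⊕1⊕0⊕1⊕1⊕0⊕0⊕0⊕0⊕0⊕0⊕0⊕1 = 1
p4 = XOR of data positions {5,6,7,12,13,14,15,20,21,22,23,28,29,30,31} = 1⊕0⊕1⊕1⊕0⊕1⊕1⊕1⊕0⊕0⊕0⊕1⊕1⊕0⊕1 = 1
p8 = XOR of data positions {9,10,11,12,13,14,15,24,25,26,27,28,29,30,31} = 0⊕1⊕0⊕1⊕0⊕1⊕1⊕0⊕1⊕0⊕0⊕1⊕1⊕0⊕1 = 0
p16 = XOR of data positions {17,18,19,20,21,22,23,24,25,26,27,28,29,30,31} = 0⊕0⊕0⊕1⊕0⊕0⊕0⊕0⊕1⊕0⊕0⊕1⊕1⊕0⊕1 = 1
Codeword b1..b31 = 0101101001010111000100001001101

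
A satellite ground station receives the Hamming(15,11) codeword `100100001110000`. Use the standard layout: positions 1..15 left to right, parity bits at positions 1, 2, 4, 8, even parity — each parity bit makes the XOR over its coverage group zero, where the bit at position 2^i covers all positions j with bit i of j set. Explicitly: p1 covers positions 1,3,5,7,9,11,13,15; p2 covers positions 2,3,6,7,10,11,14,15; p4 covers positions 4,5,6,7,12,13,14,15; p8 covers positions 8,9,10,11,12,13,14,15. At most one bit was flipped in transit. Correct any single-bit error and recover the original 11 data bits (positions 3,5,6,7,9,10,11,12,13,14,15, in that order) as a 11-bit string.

s1: b1⊕b3⊕b5⊕b7⊕b9⊕b11⊕b13⊕b15 = 1⊕0⊕0⊕0⊕1⊕1⊕0⊕0 = 1
s2: b2⊕b3⊕b6⊕b7⊕b10⊕b11⊕b14⊕b15 = 0⊕0⊕0⊕0⊕1⊕1⊕0⊕0 = 0
s4: b4⊕b5⊕b6⊕b7⊕b12⊕b13⊕b14⊕b15 = 1⊕0⊕0⊕0⊕0⊕0⊕0⊕0 = 1
s8: b8⊕b9⊕b10⊕b11⊕b12⊕b13⊕b14⊕b15 = 0⊕1⊕1⊕1⊕0⊕0⊕0⊕0 = 1
Syndrome (s8...s1) = 1101 → position 13.
Flip bit 13: corrected codeword = 100100001110100
Data bits at positions 3,5,6,7,9,10,11,12,13,14,15: 00001110100

00001110100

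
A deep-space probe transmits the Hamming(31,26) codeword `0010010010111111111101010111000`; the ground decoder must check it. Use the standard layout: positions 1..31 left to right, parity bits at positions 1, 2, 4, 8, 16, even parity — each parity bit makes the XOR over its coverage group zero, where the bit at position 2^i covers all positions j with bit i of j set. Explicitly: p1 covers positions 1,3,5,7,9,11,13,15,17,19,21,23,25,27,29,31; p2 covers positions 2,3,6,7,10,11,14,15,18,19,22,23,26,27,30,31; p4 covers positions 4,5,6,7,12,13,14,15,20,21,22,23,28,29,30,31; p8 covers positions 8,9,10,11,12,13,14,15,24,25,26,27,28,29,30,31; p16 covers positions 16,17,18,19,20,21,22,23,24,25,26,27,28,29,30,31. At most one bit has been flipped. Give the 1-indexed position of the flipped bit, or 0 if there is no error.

s1: b1⊕b3⊕b5⊕b7⊕b9⊕b11⊕b13⊕b15⊕b17⊕b19⊕b21⊕b23⊕b25⊕b27⊕b29⊕b31 = 0⊕1⊕0⊕0⊕1⊕1⊕1⊕1⊕1⊕1⊕0⊕0⊕0⊕1⊕0⊕0 = 0
s2: b2⊕b3⊕b6⊕b7⊕b10⊕b11⊕b14⊕b15⊕b18⊕b19⊕b22⊕b23⊕b26⊕b27⊕b30⊕b31 = 0⊕1⊕1⊕0⊕0⊕1⊕1⊕1⊕1⊕1⊕1⊕0⊕1⊕1⊕0⊕0 = 0
s4: b4⊕b5⊕b6⊕b7⊕b12⊕b13⊕b14⊕b15⊕b20⊕b21⊕b22⊕b23⊕b28⊕b29⊕b30⊕b31 = 0⊕0⊕1⊕0⊕1⊕1⊕1⊕1⊕1⊕0⊕1⊕0⊕1⊕0⊕0⊕0 = 0
s8: b8⊕b9⊕b10⊕b11⊕b12⊕b13⊕b14⊕b15⊕b24⊕b25⊕b26⊕b27⊕b28⊕b29⊕b30⊕b31 = 0⊕1⊕0⊕1⊕1⊕1⊕1⊕1⊕1⊕0⊕1⊕1⊕1⊕0⊕0⊕0 = 0
s16: b16⊕b17⊕b18⊕b19⊕b20⊕b21⊕b22⊕b23⊕b24⊕b25⊕b26⊕b27⊕b28⊕b29⊕b30⊕b31 = 1⊕1⊕1⊕1⊕1⊕0⊕1⊕0⊕1⊕0⊕1⊕1⊕1⊕0⊕0⊕0 = 0
Syndrome (s16...s1) = 00000 → position 0 (no error).

0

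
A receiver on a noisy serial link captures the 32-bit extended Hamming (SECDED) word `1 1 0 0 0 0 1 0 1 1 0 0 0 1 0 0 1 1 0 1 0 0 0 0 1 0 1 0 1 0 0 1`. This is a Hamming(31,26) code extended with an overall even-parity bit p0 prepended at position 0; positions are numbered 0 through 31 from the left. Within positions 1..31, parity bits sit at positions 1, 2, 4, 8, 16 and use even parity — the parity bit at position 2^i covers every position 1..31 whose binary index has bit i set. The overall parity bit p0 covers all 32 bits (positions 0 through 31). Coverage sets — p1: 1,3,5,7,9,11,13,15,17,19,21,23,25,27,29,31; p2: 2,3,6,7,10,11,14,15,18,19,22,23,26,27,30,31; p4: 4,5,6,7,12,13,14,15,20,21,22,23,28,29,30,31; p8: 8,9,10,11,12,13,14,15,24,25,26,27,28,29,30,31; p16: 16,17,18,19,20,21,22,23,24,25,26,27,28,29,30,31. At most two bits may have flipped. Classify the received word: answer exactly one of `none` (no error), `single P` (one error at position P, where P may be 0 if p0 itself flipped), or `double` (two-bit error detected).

s1: b1⊕b3⊕b5⊕b7⊕b9⊕b11⊕b13⊕b15⊕b17⊕b19⊕b21⊕b23⊕b25⊕b27⊕b29⊕b31 = 1⊕0⊕0⊕0⊕1⊕0⊕1⊕0⊕1⊕1⊕0⊕0⊕0⊕0⊕0⊕1 = 0
s2: b2⊕b3⊕b6⊕b7⊕b10⊕b11⊕b14⊕b15⊕b18⊕b19⊕b22⊕b23⊕b26⊕b27⊕b30⊕b31 = 0⊕0⊕1⊕0⊕0⊕0⊕0⊕0⊕0⊕1⊕0⊕0⊕1⊕0⊕0⊕1 = 0
s4: b4⊕b5⊕b6⊕b7⊕b12⊕b13⊕b14⊕b15⊕b20⊕b21⊕b22⊕b23⊕b28⊕b29⊕b30⊕b31 = 0⊕0⊕1⊕0⊕0⊕1⊕0⊕0⊕0⊕0⊕0⊕0⊕1⊕0⊕0⊕1 = 0
s8: b8⊕b9⊕b10⊕b11⊕b12⊕b13⊕b14⊕b15⊕b24⊕b25⊕b26⊕b27⊕b28⊕b29⊕b30⊕b31 = 1⊕1⊕0⊕0⊕0⊕1⊕0⊕0⊕1⊕0⊕1⊕0⊕1⊕0⊕0⊕1 = 1
s16: b16⊕b17⊕b18⊕b19⊕b20⊕b21⊕b22⊕b23⊕b24⊕b25⊕b26⊕b27⊕b28⊕b29⊕b30⊕b31 = 1⊕1⊕0⊕1⊕0⊕0⊕0⊕0⊕1⊕0⊕1⊕0⊕1⊕0⊕0⊕1 = 1
Syndrome (s16...s1) = 11000 → position 24.
Overall parity (XOR of all 32 bits, including p0): 1⊕1⊕0⊕0⊕0⊕0⊕1⊕0⊕1⊕1⊕0⊕0⊕0⊕1⊕0⊕0⊕1⊕1⊕0⊕1⊕0⊕0⊕0⊕0⊕1⊕0⊕1⊕0⊕1⊕0⊕0⊕1 = 1
Overall=1, syndrome position=24 → single-bit error at position 24.

single 24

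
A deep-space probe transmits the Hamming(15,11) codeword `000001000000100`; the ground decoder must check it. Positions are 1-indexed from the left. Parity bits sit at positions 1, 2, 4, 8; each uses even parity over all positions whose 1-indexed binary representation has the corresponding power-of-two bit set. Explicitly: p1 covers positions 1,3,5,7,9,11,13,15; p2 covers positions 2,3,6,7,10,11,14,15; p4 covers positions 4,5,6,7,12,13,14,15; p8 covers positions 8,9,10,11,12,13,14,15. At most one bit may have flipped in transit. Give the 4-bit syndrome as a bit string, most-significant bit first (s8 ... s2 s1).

s1: b1⊕b3⊕b5⊕b7⊕b9⊕b11⊕b13⊕b15 = 0⊕0⊕0⊕0⊕0⊕0⊕1⊕0 = 1
s2: b2⊕b3⊕b6⊕b7⊕b10⊕b11⊕b14⊕b15 = 0⊕0⊕1⊕0⊕0⊕0⊕0⊕0 = 1
s4: b4⊕b5⊕b6⊕b7⊕b12⊕b13⊕b14⊕b15 = 0⊕0⊕1⊕0⊕0⊕1⊕0⊕0 = 0
s8: b8⊕b9⊕b10⊕b11⊕b12⊕b13⊕b14⊕b15 = 0⊕0⊕0⊕0⊕0⊕1⊕0⊕0 = 1
Syndrome (s8...s1) = 1011 → position 11.

1011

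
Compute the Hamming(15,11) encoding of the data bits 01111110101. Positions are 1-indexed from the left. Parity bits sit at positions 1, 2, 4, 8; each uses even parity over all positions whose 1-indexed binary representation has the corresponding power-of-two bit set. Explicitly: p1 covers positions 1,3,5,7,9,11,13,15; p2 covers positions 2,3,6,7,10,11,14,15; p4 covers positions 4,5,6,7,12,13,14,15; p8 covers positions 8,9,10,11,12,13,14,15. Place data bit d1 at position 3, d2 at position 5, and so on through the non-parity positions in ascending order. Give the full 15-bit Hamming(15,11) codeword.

Place data bits at non-power-of-two positions: b3=0, b5=1, b6=1, b7=1, b9=1, b10=1, b11=1, b12=0, b13=1, b14=0, b15=1.
p1 = XOR of data positions {3,5,7,9,11,13,15} = 0⊕1⊕1⊕1⊕1⊕1⊕1 = 0
p2 = XOR of data positions {3,6,7,10,11,14,15} = 0⊕1⊕1⊕1⊕1⊕0⊕1 = 1
p4 = XOR of data positions {5,6,7,12,13,14,15} = 1⊕1⊕1⊕0⊕1⊕0⊕1 = 1
p8 = XOR of data positions {9,10,11,12,13,14,15} = 1⊕1⊕1⊕0⊕1⊕0⊕1 = 1
Codeword b1..b15 = 010111111110101

010111111110101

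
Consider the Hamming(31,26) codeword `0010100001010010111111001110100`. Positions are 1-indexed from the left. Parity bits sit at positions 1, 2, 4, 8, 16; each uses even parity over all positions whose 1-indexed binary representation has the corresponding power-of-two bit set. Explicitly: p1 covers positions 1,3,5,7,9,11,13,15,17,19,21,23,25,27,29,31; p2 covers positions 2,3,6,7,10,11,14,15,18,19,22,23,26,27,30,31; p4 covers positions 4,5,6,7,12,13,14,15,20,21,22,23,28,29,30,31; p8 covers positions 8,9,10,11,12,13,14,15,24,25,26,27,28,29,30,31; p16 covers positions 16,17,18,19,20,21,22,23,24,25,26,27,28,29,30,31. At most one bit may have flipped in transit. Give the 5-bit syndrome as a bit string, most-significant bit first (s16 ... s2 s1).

s1: b1⊕b3⊕b5⊕b7⊕b9⊕b11⊕b13⊕b15⊕b17⊕b19⊕b21⊕b23⊕b25⊕b27⊕b29⊕b31 = 0⊕1⊕1⊕0⊕0⊕0⊕0⊕1⊕1⊕1⊕1⊕0⊕1⊕1⊕1⊕0 = 1
s2: b2⊕b3⊕b6⊕b7⊕b10⊕b11⊕b14⊕b15⊕b18⊕b19⊕b22⊕b23⊕b26⊕b27⊕b30⊕b31 = 0⊕1⊕0⊕0⊕1⊕0⊕0⊕1⊕1⊕1⊕1⊕0⊕1⊕1⊕0⊕0 = 0
s4: b4⊕b5⊕b6⊕b7⊕b12⊕b13⊕b14⊕b15⊕b20⊕b21⊕b22⊕b23⊕b28⊕b29⊕b30⊕b31 = 0⊕1⊕0⊕0⊕1⊕0⊕0⊕1⊕1⊕1⊕1⊕0⊕0⊕1⊕0⊕0 = 1
s8: b8⊕b9⊕b10⊕b11⊕b12⊕b13⊕b14⊕b15⊕b24⊕b25⊕b26⊕b27⊕b28⊕b29⊕b30⊕b31 = 0⊕0⊕1⊕0⊕1⊕0⊕0⊕1⊕0⊕1⊕1⊕1⊕0⊕1⊕0⊕0 = 1
s16: b16⊕b17⊕b18⊕b19⊕b20⊕b21⊕b22⊕b23⊕b24⊕b25⊕b26⊕b27⊕b28⊕b29⊕b30⊕b31 = 0⊕1⊕1⊕1⊕1⊕1⊕1⊕0⊕0⊕1⊕1⊕1⊕0⊕1⊕0⊕0 = 0
Syndrome (s16...s1) = 01101 → position 13.

01101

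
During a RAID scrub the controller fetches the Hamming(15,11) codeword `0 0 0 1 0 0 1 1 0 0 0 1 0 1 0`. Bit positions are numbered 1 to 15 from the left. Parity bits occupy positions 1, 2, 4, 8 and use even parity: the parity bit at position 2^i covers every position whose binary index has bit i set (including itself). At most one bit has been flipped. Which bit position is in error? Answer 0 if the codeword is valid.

9

s1: b1⊕b3⊕b5⊕b7⊕b9⊕b11⊕b13⊕b15 = 0⊕0⊕0⊕1⊕0⊕0⊕0⊕0 = 1
s2: b2⊕b3⊕b6⊕b7⊕b10⊕b11⊕b14⊕b15 = 0⊕0⊕0⊕1⊕0⊕0⊕1⊕0 = 0
s4: b4⊕b5⊕b6⊕b7⊕b12⊕b13⊕b14⊕b15 = 1⊕0⊕0⊕1⊕1⊕0⊕1⊕0 = 0
s8: b8⊕b9⊕b10⊕b11⊕b12⊕b13⊕b14⊕b15 = 1⊕0⊕0⊕0⊕1⊕0⊕1⊕0 = 1
Syndrome (s8...s1) = 1001 → position 9.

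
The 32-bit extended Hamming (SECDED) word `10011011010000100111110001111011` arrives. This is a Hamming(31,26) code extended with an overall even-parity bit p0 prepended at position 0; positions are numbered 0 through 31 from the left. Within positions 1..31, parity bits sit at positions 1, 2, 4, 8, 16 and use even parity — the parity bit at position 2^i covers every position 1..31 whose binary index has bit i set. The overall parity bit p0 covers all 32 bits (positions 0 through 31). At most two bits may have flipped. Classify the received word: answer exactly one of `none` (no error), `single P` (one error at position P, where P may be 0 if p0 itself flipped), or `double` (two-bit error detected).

s1: b1⊕b3⊕b5⊕b7⊕b9⊕b11⊕b13⊕b15⊕b17⊕b19⊕b21⊕b23⊕b25⊕b27⊕b29⊕b31 = 0⊕1⊕0⊕1⊕1⊕0⊕0⊕0⊕1⊕1⊕1⊕0⊕1⊕1⊕0⊕1 = 1
s2: b2⊕b3⊕b6⊕b7⊕b10⊕b11⊕b14⊕b15⊕b18⊕b19⊕b22⊕b23⊕b26⊕b27⊕b30⊕b31 = 0⊕1⊕1⊕1⊕0⊕0⊕1⊕0⊕1⊕1⊕0⊕0⊕1⊕1⊕1⊕1 = 0
s4: b4⊕b5⊕b6⊕b7⊕b12⊕b13⊕b14⊕b15⊕b20⊕b21⊕b22⊕b23⊕b28⊕b29⊕b30⊕b31 = 1⊕0⊕1⊕1⊕0⊕0⊕1⊕0⊕1⊕1⊕0⊕0⊕1⊕0⊕1⊕1 = 1
s8: b8⊕b9⊕b10⊕b11⊕b12⊕b13⊕b14⊕b15⊕b24⊕b25⊕b26⊕b27⊕b28⊕b29⊕b30⊕b31 = 0⊕1⊕0⊕0⊕0⊕0⊕1⊕0⊕0⊕1⊕1⊕1⊕1⊕0⊕1⊕1 = 0
s16: b16⊕b17⊕b18⊕b19⊕b20⊕b21⊕b22⊕b23⊕b24⊕b25⊕b26⊕b27⊕b28⊕b29⊕b30⊕b31 = 0⊕1⊕1⊕1⊕1⊕1⊕0⊕0⊕0⊕1⊕1⊕1⊕1⊕0⊕1⊕1 = 1
Syndrome (s16...s1) = 10101 → position 21.
Overall parity (XOR of all 32 bits, including p0): 1⊕0⊕0⊕1⊕1⊕0⊕1⊕1⊕0⊕1⊕0⊕0⊕0⊕0⊕1⊕0⊕0⊕1⊕1⊕1⊕1⊕1⊕0⊕0⊕0⊕1⊕1⊕1⊕1⊕0⊕1⊕1 = 0
Overall=0, syndrome position=21 → double-bit error detected (uncorrectable).

double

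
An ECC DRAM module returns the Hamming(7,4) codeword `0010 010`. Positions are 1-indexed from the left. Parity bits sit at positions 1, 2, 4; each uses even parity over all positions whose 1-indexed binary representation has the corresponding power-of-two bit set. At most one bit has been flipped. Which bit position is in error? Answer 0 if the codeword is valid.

5

s1: b1⊕b3⊕b5⊕b7 = 0⊕1⊕0⊕0 = 1
s2: b2⊕b3⊕b6⊕b7 = 0⊕1⊕1⊕0 = 0
s4: b4⊕b5⊕b6⊕b7 = 0⊕0⊕1⊕0 = 1
Syndrome (s4...s1) = 101 → position 5.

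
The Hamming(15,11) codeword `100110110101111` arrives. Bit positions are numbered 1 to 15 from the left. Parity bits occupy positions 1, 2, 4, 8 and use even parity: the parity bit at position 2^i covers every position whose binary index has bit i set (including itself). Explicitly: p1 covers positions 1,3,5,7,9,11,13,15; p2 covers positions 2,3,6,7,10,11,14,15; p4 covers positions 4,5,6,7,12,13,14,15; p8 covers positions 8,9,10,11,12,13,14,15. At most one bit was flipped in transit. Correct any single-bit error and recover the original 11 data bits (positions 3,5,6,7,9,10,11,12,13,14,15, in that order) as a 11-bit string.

00010101111

s1: b1⊕b3⊕b5⊕b7⊕b9⊕b11⊕b13⊕b15 = 1⊕0⊕1⊕1⊕0⊕0⊕1⊕1 = 1
s2: b2⊕b3⊕b6⊕b7⊕b10⊕b11⊕b14⊕b15 = 0⊕0⊕0⊕1⊕1⊕0⊕1⊕1 = 0
s4: b4⊕b5⊕b6⊕b7⊕b12⊕b13⊕b14⊕b15 = 1⊕1⊕0⊕1⊕1⊕1⊕1⊕1 = 1
s8: b8⊕b9⊕b10⊕b11⊕b12⊕b13⊕b14⊕b15 = 1⊕0⊕1⊕0⊕1⊕1⊕1⊕1 = 0
Syndrome (s8...s1) = 0101 → position 5.
Flip bit 5: corrected codeword = 100100110101111
Data bits at positions 3,5,6,7,9,10,11,12,13,14,15: 00010101111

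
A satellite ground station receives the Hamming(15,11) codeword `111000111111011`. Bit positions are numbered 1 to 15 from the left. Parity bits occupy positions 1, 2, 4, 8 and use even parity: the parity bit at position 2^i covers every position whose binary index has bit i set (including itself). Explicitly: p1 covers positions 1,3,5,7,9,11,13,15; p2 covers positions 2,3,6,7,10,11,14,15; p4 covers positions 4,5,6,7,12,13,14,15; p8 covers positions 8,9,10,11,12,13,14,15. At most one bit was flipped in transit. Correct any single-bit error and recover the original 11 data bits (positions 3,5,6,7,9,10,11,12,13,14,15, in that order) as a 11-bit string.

10011011011

s1: b1⊕b3⊕b5⊕b7⊕b9⊕b11⊕b13⊕b15 = 1⊕1⊕0⊕1⊕1⊕1⊕0⊕1 = 0
s2: b2⊕b3⊕b6⊕b7⊕b10⊕b11⊕b14⊕b15 = 1⊕1⊕0⊕1⊕1⊕1⊕1⊕1 = 1
s4: b4⊕b5⊕b6⊕b7⊕b12⊕b13⊕b14⊕b15 = 0⊕0⊕0⊕1⊕1⊕0⊕1⊕1 = 0
s8: b8⊕b9⊕b10⊕b11⊕b12⊕b13⊕b14⊕b15 = 1⊕1⊕1⊕1⊕1⊕0⊕1⊕1 = 1
Syndrome (s8...s1) = 1010 → position 10.
Flip bit 10: corrected codeword = 111000111011011
Data bits at positions 3,5,6,7,9,10,11,12,13,14,15: 10011011011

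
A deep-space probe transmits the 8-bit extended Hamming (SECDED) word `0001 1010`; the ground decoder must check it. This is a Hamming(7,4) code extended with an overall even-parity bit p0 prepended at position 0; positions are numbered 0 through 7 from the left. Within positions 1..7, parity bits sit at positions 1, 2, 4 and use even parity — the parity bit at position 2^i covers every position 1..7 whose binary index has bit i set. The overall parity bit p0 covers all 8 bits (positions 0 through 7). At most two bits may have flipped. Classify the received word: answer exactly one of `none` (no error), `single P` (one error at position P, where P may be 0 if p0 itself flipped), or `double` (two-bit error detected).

single 1

s1: b1⊕b3⊕b5⊕b7 = 0⊕1⊕0⊕0 = 1
s2: b2⊕b3⊕b6⊕b7 = 0⊕1⊕1⊕0 = 0
s4: b4⊕b5⊕b6⊕b7 = 1⊕0⊕1⊕0 = 0
Syndrome (s4...s1) = 001 → position 1.
Overall parity (XOR of all 8 bits, including p0): 0⊕0⊕0⊕1⊕1⊕0⊕1⊕0 = 1
Overall=1, syndrome position=1 → single-bit error at position 1.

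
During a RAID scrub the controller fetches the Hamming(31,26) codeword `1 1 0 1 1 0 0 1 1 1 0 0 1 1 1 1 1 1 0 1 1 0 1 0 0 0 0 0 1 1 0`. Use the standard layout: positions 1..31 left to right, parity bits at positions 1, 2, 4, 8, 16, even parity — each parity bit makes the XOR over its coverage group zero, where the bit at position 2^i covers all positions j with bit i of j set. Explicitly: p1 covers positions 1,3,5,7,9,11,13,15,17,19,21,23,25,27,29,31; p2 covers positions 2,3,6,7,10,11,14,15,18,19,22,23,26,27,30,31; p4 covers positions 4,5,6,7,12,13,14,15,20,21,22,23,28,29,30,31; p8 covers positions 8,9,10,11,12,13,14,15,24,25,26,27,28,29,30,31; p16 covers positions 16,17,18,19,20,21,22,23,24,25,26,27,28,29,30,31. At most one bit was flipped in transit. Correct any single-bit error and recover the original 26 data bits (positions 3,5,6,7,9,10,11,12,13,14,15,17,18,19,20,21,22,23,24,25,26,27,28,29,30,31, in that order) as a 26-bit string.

s1: b1⊕b3⊕b5⊕b7⊕b9⊕b11⊕b13⊕b15⊕b17⊕b19⊕b21⊕b23⊕b25⊕b27⊕b29⊕b31 = 1⊕0⊕1⊕0⊕1⊕0⊕1⊕1⊕1⊕0⊕1⊕1⊕0⊕0⊕1⊕0 = 1
s2: b2⊕b3⊕b6⊕b7⊕b10⊕b11⊕b14⊕b15⊕b18⊕b19⊕b22⊕b23⊕b26⊕b27⊕b30⊕b31 = 1⊕0⊕0⊕0⊕1⊕0⊕1⊕1⊕1⊕0⊕0⊕1⊕0⊕0⊕1⊕0 = 1
s4: b4⊕b5⊕b6⊕b7⊕b12⊕b13⊕b14⊕b15⊕b20⊕b21⊕b22⊕b23⊕b28⊕b29⊕b30⊕b31 = 1⊕1⊕0⊕0⊕0⊕1⊕1⊕1⊕1⊕1⊕0⊕1⊕0⊕1⊕1⊕0 = 0
s8: b8⊕b9⊕b10⊕b11⊕b12⊕b13⊕b14⊕b15⊕b24⊕b25⊕b26⊕b27⊕b28⊕b29⊕b30⊕b31 = 1⊕1⊕1⊕0⊕0⊕1⊕1⊕1⊕0⊕0⊕0⊕0⊕0⊕1⊕1⊕0 = 0
s16: b16⊕b17⊕b18⊕b19⊕b20⊕b21⊕b22⊕b23⊕b24⊕b25⊕b26⊕b27⊕b28⊕b29⊕b30⊕b31 = 1⊕1⊕1⊕0⊕1⊕1⊕0⊕1⊕0⊕0⊕0⊕0⊕0⊕1⊕1⊕0 = 0
Syndrome (s16...s1) = 00011 → position 3.
Flip bit 3: corrected codeword = 1111100111001111110110100000110
Data bits at positions 3,5,6,7,9,10,11,12,13,14,15,17,18,19,20,21,22,23,24,25,26,27,28,29,30,31: 11001100111110110100000110

11001100111110110100000110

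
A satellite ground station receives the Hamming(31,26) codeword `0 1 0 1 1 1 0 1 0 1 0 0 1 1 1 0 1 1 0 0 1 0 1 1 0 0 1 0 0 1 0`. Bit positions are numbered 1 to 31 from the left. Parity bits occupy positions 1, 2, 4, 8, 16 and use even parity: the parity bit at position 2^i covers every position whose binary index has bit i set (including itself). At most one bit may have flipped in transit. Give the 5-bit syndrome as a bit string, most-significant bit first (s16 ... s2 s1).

10111

s1: b1⊕b3⊕b5⊕b7⊕b9⊕b11⊕b13⊕b15⊕b17⊕b19⊕b21⊕b23⊕b25⊕b27⊕b29⊕b31 = 0⊕0⊕1⊕0⊕0⊕0⊕1⊕1⊕1⊕0⊕1⊕1⊕0⊕1⊕0⊕0 = 1
s2: b2⊕b3⊕b6⊕b7⊕b10⊕b11⊕b14⊕b15⊕b18⊕b19⊕b22⊕b23⊕b26⊕b27⊕b30⊕b31 = 1⊕0⊕1⊕0⊕1⊕0⊕1⊕1⊕1⊕0⊕0⊕1⊕0⊕1⊕1⊕0 = 1
s4: b4⊕b5⊕b6⊕b7⊕b12⊕b13⊕b14⊕b15⊕b20⊕b21⊕b22⊕b23⊕b28⊕b29⊕b30⊕b31 = 1⊕1⊕1⊕0⊕0⊕1⊕1⊕1⊕0⊕1⊕0⊕1⊕0⊕0⊕1⊕0 = 1
s8: b8⊕b9⊕b10⊕b11⊕b12⊕b13⊕b14⊕b15⊕b24⊕b25⊕b26⊕b27⊕b28⊕b29⊕b30⊕b31 = 1⊕0⊕1⊕0⊕0⊕1⊕1⊕1⊕1⊕0⊕0⊕1⊕0⊕0⊕1⊕0 = 0
s16: b16⊕b17⊕b18⊕b19⊕b20⊕b21⊕b22⊕b23⊕b24⊕b25⊕b26⊕b27⊕b28⊕b29⊕b30⊕b31 = 0⊕1⊕1⊕0⊕0⊕1⊕0⊕1⊕1⊕0⊕0⊕1⊕0⊕0⊕1⊕0 = 1
Syndrome (s16...s1) = 10111 → position 23.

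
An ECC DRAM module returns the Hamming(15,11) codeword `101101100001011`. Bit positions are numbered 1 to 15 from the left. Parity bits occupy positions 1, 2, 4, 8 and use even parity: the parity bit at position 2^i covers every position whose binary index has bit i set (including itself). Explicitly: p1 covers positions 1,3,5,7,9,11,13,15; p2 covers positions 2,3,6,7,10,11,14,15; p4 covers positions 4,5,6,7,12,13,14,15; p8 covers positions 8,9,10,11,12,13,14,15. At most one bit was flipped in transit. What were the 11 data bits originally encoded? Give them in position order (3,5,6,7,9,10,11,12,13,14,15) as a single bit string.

s1: b1⊕b3⊕b5⊕b7⊕b9⊕b11⊕b13⊕b15 = 1⊕1⊕0⊕1⊕0⊕0⊕0⊕1 = 0
s2: b2⊕b3⊕b6⊕b7⊕b10⊕b11⊕b14⊕b15 = 0⊕1⊕1⊕1⊕0⊕0⊕1⊕1 = 1
s4: b4⊕b5⊕b6⊕b7⊕b12⊕b13⊕b14⊕b15 = 1⊕0⊕1⊕1⊕1⊕0⊕1⊕1 = 0
s8: b8⊕b9⊕b10⊕b11⊕b12⊕b13⊕b14⊕b15 = 0⊕0⊕0⊕0⊕1⊕0⊕1⊕1 = 1
Syndrome (s8...s1) = 1010 → position 10.
Flip bit 10: corrected codeword = 101101100101011
Data bits at positions 3,5,6,7,9,10,11,12,13,14,15: 10110101011

10110101011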